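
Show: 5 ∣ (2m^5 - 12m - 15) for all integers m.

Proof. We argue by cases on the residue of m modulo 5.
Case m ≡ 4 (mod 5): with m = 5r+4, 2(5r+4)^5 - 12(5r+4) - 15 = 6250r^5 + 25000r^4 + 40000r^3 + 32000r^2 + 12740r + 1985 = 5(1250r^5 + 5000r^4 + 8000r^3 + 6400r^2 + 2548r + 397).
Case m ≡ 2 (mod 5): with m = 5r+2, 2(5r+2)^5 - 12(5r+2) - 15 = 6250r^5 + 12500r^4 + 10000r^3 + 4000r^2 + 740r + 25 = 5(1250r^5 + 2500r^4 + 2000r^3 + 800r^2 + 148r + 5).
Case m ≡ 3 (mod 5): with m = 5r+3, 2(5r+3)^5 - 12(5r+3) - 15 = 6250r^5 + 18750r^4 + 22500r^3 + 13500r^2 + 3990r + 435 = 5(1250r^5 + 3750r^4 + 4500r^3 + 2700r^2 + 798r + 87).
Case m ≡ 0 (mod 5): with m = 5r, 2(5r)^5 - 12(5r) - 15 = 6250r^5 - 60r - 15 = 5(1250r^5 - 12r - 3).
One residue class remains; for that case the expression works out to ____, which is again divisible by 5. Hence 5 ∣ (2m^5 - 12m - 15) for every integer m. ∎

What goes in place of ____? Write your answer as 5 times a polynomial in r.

The residues treated are {4, 2, 3, 0}, so the missing case is m ≡ 1 (mod 5); write m = 5r+1.
Then 2(5r+1)^5 - 12(5r+1) - 15 = 6250r^5 + 6250r^4 + 2500r^3 + 500r^2 - 10r - 25 = 5(1250r^5 + 1250r^4 + 500r^3 + 100r^2 - 2r - 5).

5(1250r^5 + 1250r^4 + 500r^3 + 100r^2 - 2r - 5)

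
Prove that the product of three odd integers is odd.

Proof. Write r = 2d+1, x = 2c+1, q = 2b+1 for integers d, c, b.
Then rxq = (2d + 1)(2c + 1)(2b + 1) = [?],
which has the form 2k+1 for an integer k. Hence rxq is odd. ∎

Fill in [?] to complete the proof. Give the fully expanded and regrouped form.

(2d + 1)(2c + 1)(2b + 1) = 8bcd + 4bc + 4bd + 2b + 4cd + 2c + 2d + 1
= 2(4bcd + 2bc + 2bd + b + 2cd + c + d) + 1.
Since 4bcd + 2bc + 2bd + b + 2cd + c + d is an integer, the product is of the form 2k+1 for an integer k.

2(4bcd + 2bc + 2bd + b + 2cd + c + d) + 1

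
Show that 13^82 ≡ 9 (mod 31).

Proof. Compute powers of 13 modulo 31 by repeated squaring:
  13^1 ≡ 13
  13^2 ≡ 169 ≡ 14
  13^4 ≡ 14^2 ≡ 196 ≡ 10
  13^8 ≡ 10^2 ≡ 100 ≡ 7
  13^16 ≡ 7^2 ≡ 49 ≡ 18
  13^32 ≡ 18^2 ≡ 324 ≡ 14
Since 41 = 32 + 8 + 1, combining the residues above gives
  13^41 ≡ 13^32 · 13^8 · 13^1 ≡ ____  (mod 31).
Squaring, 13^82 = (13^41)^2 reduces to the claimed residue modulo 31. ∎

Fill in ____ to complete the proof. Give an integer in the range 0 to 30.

3

13^32 · 13^8 · 13^1 ≡ 14 · 7 · 13 = 1274.
1274 mod 31 = 3, so 13^41 ≡ 3 (mod 31).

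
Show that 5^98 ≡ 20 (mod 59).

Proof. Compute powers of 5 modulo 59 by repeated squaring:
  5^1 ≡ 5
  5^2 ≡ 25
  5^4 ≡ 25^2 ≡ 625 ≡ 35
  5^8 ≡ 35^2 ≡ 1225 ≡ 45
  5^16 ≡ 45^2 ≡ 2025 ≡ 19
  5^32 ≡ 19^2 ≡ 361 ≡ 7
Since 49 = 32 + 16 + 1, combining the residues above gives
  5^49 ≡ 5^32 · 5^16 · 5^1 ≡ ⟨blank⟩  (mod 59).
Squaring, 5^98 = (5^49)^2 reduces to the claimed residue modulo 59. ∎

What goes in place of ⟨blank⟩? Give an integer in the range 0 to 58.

16

5^32 · 5^16 · 5^1 ≡ 7 · 19 · 5 = 665.
665 mod 59 = 16, so 5^49 ≡ 16 (mod 59).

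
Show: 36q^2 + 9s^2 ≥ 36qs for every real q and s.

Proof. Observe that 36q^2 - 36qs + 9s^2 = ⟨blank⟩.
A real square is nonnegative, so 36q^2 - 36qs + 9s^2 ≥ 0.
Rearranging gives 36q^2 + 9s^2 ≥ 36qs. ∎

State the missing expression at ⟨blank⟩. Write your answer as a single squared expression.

(6q - 3s)^2

The leading and trailing coefficients are 6^2 and 3^2, and 36 = 2·6·3, so the trinomial is (6q - 3s)^2.
Hence 36q^2 - 36qs + 9s^2 ≥ 0.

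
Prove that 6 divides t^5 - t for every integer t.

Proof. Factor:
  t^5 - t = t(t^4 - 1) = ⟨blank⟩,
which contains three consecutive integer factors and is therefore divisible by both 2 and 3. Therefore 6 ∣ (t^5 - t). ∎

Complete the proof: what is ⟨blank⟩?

t^4 - 1 = (t^2 - 1)(t^2 + 1), and t^2 - 1 = (t-1)(t+1).
So t(t^4 - 1) = (t - 1)t(t + 1)(t^2 + 1).

(t - 1)t(t + 1)(t^2 + 1)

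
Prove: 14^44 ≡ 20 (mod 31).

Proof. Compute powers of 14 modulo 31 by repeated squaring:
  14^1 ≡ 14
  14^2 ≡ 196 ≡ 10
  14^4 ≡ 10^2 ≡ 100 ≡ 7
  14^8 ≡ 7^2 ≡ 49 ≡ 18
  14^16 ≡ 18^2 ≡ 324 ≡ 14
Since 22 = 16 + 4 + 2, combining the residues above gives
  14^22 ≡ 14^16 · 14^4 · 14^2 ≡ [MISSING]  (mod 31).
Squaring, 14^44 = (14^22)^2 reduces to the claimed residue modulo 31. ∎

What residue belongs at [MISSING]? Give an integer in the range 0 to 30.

14^16 · 14^4 · 14^2 ≡ 14 · 7 · 10 = 980.
980 mod 31 = 19, so 14^22 ≡ 19 (mod 31).

19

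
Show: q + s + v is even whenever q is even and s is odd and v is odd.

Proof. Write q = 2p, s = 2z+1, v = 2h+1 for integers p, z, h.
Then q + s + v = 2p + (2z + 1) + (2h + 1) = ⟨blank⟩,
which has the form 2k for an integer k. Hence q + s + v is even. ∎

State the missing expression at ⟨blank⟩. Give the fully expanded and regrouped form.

2(h + p + z + 1)

2p + (2z + 1) + (2h + 1) = 2h + 2p + 2z + 2
= 2(h + p + z + 1).
Since h + p + z + 1 is an integer, the sum is of the form 2k for an integer k.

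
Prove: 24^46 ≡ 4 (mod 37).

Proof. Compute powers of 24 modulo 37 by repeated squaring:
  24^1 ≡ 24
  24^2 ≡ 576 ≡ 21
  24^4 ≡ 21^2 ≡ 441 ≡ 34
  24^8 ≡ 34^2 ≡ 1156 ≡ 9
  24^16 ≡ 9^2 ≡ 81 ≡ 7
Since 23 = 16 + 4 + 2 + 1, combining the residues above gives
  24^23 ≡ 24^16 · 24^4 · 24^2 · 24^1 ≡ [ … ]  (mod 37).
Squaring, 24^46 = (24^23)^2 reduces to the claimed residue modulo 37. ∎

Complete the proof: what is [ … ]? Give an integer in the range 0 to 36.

35

Multiply the listed residues: 7 · 34 · 21 · 24 = 238 → 4998 → 119952.
Reducing modulo 37: 119952 = 3241·37 + 35, so 24^23 ≡ 35.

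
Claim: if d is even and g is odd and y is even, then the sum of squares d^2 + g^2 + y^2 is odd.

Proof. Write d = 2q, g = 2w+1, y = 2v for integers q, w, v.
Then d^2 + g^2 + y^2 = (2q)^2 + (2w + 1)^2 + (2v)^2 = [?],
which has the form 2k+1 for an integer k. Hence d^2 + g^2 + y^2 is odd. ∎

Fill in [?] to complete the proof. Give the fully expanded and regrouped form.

(2q)^2 + (2w + 1)^2 + (2v)^2 = 4q^2 + 4v^2 + 4w^2 + 4w + 1
= 2(2q^2 + 2v^2 + 2w^2 + 2w) + 1.
Since 2q^2 + 2v^2 + 2w^2 + 2w is an integer, the sum of squares is of the form 2k+1 for an integer k.

2(2q^2 + 2v^2 + 2w^2 + 2w) + 1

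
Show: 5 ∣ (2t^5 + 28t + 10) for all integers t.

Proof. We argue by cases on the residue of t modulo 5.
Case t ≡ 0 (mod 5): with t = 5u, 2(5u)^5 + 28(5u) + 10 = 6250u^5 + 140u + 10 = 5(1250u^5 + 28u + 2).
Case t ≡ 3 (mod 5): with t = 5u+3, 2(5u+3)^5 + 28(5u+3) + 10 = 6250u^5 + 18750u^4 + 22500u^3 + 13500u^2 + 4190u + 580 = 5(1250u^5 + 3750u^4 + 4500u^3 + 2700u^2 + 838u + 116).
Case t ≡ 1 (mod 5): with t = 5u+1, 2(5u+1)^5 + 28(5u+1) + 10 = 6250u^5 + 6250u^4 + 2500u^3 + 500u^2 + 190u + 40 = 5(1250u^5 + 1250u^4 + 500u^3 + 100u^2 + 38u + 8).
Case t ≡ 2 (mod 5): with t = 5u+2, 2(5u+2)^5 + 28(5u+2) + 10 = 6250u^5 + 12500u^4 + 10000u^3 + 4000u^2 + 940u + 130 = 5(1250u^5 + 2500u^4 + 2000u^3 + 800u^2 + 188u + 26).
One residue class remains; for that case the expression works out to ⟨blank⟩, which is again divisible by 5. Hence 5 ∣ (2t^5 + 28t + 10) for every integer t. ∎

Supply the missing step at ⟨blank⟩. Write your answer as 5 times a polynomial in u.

Only t ≡ 4 (mod 5) is unaccounted for. Put t = 5u+4:
2(5u+4)^5 + 28(5u+4) + 10 expands to 6250u^5 + 25000u^4 + 40000u^3 + 32000u^2 + 12940u + 2170,
and factoring out 5 leaves 5(1250u^5 + 5000u^4 + 8000u^3 + 6400u^2 + 2588u + 434).

5(1250u^5 + 5000u^4 + 8000u^3 + 6400u^2 + 2588u + 434)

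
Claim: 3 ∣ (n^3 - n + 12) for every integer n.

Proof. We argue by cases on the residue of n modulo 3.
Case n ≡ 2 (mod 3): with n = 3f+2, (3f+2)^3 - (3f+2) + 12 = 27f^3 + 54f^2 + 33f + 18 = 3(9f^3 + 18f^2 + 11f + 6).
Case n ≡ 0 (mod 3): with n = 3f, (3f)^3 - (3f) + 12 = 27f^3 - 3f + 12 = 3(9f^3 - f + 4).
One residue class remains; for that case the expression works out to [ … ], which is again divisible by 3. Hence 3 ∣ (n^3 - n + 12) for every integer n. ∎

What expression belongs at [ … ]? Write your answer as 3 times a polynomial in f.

3(9f^3 + 9f^2 + 2f + 4)

The residues treated are {2, 0}, so the missing case is n ≡ 1 (mod 3); write n = 3f+1.
Then (3f+1)^3 - (3f+1) + 12 = 27f^3 + 27f^2 + 6f + 12 = 3(9f^3 + 9f^2 + 2f + 4).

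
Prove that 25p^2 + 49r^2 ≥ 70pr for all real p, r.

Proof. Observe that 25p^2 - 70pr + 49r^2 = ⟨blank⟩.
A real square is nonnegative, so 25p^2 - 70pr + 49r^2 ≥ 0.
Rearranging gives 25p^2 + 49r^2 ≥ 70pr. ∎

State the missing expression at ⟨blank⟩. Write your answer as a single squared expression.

(5p - 7r)^2

25p^2 - 70pr + 49r^2 is a perfect-square trinomial: the outer terms are (5p)^2 and (7r)^2, and the cross term is -2·5p·7r.
So 25p^2 - 70pr + 49r^2 = (5p - 7r)^2 ≥ 0.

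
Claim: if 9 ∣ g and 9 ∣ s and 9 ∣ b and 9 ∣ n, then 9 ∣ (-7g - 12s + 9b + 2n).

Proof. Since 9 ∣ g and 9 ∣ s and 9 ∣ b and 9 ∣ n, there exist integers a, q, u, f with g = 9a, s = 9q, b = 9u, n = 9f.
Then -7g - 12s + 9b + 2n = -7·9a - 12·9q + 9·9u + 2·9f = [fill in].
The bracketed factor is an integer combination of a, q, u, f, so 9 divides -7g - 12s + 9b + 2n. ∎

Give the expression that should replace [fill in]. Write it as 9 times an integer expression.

9(-7a + 2f - 12q + 9u)

Each term has a factor of 9: -7·9a - 12·9q + 9·9u + 2·9f = 9·(-7a + 2f - 12q + 9u).
Since -7a + 2f - 12q + 9u is an integer, 9 ∣ (-7g - 12s + 9b + 2n).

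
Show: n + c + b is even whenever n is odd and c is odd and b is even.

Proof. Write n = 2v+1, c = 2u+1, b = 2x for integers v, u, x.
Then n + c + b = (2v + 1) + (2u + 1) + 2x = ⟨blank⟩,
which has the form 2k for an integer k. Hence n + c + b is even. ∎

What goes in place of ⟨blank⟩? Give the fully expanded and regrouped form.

(2v + 1) + (2u + 1) + 2x = 2u + 2v + 2x + 2
= 2(u + v + x + 1).
Since u + v + x + 1 is an integer, the sum is of the form 2k for an integer k.

2(u + v + x + 1)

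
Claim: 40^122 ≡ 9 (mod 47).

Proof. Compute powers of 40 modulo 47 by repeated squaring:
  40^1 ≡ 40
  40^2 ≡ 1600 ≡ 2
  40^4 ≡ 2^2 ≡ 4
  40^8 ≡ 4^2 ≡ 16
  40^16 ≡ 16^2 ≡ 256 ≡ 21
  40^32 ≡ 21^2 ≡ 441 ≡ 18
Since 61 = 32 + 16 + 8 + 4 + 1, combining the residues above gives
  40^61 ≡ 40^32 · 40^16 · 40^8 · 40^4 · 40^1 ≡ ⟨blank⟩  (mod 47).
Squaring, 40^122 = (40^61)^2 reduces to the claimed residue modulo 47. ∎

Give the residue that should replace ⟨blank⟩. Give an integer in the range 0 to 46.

44

40^32 · 40^16 · 40^8 · 40^4 · 40^1 ≡ 18 · 21 · 16 · 4 · 40 = 967680.
967680 mod 47 = 44, so 40^61 ≡ 44 (mod 47).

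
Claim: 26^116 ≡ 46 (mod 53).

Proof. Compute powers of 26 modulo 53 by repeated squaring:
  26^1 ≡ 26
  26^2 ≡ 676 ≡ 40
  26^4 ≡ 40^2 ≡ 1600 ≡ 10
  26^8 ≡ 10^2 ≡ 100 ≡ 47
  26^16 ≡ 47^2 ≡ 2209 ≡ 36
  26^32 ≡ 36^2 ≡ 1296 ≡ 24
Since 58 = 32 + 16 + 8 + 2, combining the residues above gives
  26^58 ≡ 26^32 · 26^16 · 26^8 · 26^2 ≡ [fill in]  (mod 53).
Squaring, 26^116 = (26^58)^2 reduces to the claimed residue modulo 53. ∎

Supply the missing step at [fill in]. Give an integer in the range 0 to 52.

Multiply the listed residues: 24 · 36 · 47 · 40 = 864 → 40608 → 1624320.
Reducing modulo 53: 1624320 = 30647·53 + 29, so 26^58 ≡ 29.

29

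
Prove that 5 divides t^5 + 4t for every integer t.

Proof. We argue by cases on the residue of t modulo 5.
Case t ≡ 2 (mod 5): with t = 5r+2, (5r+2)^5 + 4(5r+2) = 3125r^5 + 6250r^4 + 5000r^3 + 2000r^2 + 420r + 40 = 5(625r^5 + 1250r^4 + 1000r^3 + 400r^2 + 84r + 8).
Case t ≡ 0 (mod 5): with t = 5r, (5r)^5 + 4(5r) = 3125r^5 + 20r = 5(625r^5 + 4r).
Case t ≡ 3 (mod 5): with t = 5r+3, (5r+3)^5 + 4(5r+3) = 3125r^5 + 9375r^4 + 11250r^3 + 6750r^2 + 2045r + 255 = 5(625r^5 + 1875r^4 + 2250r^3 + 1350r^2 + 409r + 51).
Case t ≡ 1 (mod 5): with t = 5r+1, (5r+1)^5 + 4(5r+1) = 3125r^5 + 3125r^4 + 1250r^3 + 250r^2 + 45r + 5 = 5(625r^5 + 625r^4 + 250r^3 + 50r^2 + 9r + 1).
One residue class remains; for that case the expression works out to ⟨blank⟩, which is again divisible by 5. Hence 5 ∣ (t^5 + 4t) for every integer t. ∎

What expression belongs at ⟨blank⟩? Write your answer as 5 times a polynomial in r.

5(625r^5 + 2500r^4 + 4000r^3 + 3200r^2 + 1284r + 208)

The residues treated are {2, 0, 3, 1}, so the missing case is t ≡ 4 (mod 5); write t = 5r+4.
Then (5r+4)^5 + 4(5r+4) = 3125r^5 + 12500r^4 + 20000r^3 + 16000r^2 + 6420r + 1040 = 5(625r^5 + 2500r^4 + 4000r^3 + 3200r^2 + 1284r + 208).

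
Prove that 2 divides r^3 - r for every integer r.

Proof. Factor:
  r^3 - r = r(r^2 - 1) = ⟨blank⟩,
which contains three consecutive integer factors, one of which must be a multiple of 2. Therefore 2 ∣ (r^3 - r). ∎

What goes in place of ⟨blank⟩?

(r - 1)r(r + 1)

r(r^2 - 1) = r(r - 1)(r + 1) = (r - 1)r(r + 1).
These three factors are consecutive integers, so their product is divisible by 2.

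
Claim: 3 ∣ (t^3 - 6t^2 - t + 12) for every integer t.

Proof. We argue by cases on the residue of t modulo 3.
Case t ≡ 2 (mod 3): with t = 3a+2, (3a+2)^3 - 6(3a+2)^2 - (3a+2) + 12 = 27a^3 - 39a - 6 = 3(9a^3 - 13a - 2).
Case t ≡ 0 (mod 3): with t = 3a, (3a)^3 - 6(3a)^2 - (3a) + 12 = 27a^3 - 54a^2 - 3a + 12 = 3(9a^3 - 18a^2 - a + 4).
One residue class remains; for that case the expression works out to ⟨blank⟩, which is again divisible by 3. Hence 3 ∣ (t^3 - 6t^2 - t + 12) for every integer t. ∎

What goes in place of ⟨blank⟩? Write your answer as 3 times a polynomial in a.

3(9a^3 - 9a^2 - 10a + 2)

Only t ≡ 1 (mod 3) is unaccounted for. Put t = 3a+1:
(3a+1)^3 - 6(3a+1)^2 - (3a+1) + 12 expands to 27a^3 - 27a^2 - 30a + 6,
and factoring out 3 leaves 3(9a^3 - 9a^2 - 10a + 2).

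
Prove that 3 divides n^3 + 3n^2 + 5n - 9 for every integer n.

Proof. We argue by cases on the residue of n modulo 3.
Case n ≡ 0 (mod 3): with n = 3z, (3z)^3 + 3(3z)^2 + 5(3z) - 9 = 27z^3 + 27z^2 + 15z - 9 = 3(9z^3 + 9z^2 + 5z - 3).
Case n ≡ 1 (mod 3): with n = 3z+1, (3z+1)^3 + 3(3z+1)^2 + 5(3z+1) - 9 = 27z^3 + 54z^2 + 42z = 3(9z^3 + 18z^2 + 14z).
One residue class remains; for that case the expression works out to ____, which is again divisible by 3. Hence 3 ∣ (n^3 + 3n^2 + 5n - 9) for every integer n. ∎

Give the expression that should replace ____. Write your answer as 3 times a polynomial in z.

Only n ≡ 2 (mod 3) is unaccounted for. Put n = 3z+2:
(3z+2)^3 + 3(3z+2)^2 + 5(3z+2) - 9 expands to 27z^3 + 81z^2 + 87z + 21,
and factoring out 3 leaves 3(9z^3 + 27z^2 + 29z + 7).

3(9z^3 + 27z^2 + 29z + 7)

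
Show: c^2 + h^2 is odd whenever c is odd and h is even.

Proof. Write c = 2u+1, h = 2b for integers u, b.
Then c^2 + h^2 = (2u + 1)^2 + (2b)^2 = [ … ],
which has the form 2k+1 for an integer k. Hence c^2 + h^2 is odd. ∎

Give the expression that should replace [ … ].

(2u + 1)^2 + (2b)^2 = 4b^2 + 4u^2 + 4u + 1
= 2(2b^2 + 2u^2 + 2u) + 1.
Since 2b^2 + 2u^2 + 2u is an integer, the sum of squares is of the form 2k+1 for an integer k.

2(2b^2 + 2u^2 + 2u) + 1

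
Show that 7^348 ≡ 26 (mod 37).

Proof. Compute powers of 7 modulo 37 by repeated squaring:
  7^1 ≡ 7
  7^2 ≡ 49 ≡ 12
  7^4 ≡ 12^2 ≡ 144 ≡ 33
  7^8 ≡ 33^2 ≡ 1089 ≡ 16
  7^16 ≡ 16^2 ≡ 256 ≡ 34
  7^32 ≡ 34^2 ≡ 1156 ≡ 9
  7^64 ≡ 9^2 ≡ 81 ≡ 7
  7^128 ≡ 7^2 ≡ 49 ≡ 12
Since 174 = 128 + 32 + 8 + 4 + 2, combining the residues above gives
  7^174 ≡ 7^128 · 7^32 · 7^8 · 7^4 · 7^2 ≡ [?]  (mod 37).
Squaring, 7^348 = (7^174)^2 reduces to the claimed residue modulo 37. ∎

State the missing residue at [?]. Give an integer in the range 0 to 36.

10

7^128 · 7^32 · 7^8 · 7^4 · 7^2 ≡ 12 · 9 · 16 · 33 · 12 = 684288.
684288 mod 37 = 10, so 7^174 ≡ 10 (mod 37).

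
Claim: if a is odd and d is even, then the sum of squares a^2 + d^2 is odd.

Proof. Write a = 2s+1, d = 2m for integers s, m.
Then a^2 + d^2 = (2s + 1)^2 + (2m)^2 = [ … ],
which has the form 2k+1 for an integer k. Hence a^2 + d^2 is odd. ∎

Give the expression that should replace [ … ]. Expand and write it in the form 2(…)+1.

(2s + 1)^2 + (2m)^2 = 4m^2 + 4s^2 + 4s + 1
= 2(2m^2 + 2s^2 + 2s) + 1.
Since 2m^2 + 2s^2 + 2s is an integer, the sum of squares is of the form 2k+1 for an integer k.

2(2m^2 + 2s^2 + 2s) + 1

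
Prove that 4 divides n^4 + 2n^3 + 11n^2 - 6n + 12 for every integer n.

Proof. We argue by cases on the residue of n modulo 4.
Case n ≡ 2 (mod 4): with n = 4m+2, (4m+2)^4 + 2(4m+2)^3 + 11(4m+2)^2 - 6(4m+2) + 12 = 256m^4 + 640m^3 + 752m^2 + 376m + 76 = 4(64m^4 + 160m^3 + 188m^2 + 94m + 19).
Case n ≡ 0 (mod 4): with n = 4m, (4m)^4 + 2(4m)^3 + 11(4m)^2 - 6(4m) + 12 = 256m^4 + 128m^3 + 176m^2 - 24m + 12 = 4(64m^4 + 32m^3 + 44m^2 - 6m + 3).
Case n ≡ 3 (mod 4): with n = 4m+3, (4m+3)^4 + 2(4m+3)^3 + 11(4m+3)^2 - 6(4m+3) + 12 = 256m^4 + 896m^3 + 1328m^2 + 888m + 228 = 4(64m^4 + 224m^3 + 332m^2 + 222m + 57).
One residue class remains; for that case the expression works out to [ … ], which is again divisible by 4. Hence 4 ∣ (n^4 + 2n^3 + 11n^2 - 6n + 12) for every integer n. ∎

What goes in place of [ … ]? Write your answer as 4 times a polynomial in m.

4(64m^4 + 96m^3 + 92m^2 + 26m + 5)

The residues treated are {2, 0, 3}, so the missing case is n ≡ 1 (mod 4); write n = 4m+1.
Then (4m+1)^4 + 2(4m+1)^3 + 11(4m+1)^2 - 6(4m+1) + 12 = 256m^4 + 384m^3 + 368m^2 + 104m + 20 = 4(64m^4 + 96m^3 + 92m^2 + 26m + 5).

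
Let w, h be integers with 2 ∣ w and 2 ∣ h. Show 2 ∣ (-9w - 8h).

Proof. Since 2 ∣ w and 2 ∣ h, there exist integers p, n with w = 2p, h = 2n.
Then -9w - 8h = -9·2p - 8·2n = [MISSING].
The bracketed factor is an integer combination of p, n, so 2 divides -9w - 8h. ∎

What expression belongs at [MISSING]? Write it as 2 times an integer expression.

Pull the common 2 out of every term: -9·2p - 8·2n = 2(-8n - 9p).
-8n - 9p is an integer, which exhibits the divisibility.

2(-8n - 9p)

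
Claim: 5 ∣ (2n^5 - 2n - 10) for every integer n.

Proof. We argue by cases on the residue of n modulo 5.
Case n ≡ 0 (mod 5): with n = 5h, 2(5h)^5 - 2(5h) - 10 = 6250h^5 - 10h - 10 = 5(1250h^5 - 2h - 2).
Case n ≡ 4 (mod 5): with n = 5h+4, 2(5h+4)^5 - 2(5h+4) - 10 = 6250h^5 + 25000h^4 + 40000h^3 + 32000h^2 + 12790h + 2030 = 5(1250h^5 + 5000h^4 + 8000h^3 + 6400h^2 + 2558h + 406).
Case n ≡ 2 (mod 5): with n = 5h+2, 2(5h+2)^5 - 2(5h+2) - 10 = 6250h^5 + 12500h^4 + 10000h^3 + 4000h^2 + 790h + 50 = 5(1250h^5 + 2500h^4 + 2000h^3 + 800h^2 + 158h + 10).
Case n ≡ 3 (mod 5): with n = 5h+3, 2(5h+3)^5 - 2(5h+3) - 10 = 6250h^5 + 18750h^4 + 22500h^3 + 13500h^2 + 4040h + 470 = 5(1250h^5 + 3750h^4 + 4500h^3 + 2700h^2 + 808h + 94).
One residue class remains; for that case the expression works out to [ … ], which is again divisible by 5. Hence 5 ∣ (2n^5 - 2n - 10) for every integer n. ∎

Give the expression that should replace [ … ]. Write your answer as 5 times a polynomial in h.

5(1250h^5 + 1250h^4 + 500h^3 + 100h^2 + 8h - 2)

Only n ≡ 1 (mod 5) is unaccounted for. Put n = 5h+1:
2(5h+1)^5 - 2(5h+1) - 10 expands to 6250h^5 + 6250h^4 + 2500h^3 + 500h^2 + 40h - 10,
and factoring out 5 leaves 5(1250h^5 + 1250h^4 + 500h^3 + 100h^2 + 8h - 2).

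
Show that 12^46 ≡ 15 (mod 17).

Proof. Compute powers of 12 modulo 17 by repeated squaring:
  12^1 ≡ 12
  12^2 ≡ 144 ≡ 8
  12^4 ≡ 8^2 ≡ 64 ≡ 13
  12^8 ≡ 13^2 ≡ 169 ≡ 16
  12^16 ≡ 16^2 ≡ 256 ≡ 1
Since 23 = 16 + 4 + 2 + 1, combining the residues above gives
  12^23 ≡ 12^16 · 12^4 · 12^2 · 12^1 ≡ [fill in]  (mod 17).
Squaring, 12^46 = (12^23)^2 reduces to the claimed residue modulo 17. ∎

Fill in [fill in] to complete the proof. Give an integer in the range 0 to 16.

12^16 · 12^4 · 12^2 · 12^1 ≡ 1 · 13 · 8 · 12 = 1248.
1248 mod 17 = 7, so 12^23 ≡ 7 (mod 17).

7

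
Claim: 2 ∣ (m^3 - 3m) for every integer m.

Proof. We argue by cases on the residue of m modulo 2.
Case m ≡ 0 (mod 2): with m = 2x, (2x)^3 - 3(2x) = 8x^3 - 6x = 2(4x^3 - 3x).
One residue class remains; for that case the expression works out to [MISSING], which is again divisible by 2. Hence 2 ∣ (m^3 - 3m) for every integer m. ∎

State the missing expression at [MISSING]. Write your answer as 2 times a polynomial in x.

The residues treated are {0}, so the missing case is m ≡ 1 (mod 2); write m = 2x+1.
Then (2x+1)^3 - 3(2x+1) = 8x^3 + 12x^2 - 2 = 2(4x^3 + 6x^2 - 1).

2(4x^3 + 6x^2 - 1)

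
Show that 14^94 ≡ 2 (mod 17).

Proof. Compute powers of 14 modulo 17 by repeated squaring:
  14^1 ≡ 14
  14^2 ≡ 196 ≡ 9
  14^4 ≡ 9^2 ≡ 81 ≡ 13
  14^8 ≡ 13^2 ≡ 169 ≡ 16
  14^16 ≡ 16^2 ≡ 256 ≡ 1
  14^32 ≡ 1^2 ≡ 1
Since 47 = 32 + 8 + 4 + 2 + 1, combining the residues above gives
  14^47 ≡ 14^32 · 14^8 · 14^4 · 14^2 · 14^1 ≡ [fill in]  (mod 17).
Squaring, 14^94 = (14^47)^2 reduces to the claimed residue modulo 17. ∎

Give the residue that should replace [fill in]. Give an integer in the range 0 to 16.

11

14^32 · 14^8 · 14^4 · 14^2 · 14^1 ≡ 1 · 16 · 13 · 9 · 14 = 26208.
26208 mod 17 = 11, so 14^47 ≡ 11 (mod 17).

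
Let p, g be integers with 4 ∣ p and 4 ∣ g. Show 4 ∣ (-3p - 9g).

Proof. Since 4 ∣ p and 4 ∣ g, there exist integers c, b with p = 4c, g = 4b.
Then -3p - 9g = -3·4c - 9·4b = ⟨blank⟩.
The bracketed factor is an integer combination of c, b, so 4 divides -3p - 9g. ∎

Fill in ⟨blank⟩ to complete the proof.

4(-9b - 3c)

Each term has a factor of 4: -3·4c - 9·4b = 4·(-9b - 3c).
Since -9b - 3c is an integer, 4 ∣ (-3p - 9g).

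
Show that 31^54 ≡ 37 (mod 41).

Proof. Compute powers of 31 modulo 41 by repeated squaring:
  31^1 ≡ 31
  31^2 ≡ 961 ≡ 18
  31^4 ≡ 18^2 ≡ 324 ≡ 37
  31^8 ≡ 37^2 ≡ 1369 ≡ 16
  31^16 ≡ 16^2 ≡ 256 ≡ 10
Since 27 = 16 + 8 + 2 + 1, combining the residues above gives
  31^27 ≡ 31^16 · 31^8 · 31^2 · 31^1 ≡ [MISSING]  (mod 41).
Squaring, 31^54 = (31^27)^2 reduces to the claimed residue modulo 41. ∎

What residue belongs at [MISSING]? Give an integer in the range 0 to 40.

Multiply the listed residues: 10 · 16 · 18 · 31 = 160 → 2880 → 89280.
Reducing modulo 41: 89280 = 2177·41 + 23, so 31^27 ≡ 23.

23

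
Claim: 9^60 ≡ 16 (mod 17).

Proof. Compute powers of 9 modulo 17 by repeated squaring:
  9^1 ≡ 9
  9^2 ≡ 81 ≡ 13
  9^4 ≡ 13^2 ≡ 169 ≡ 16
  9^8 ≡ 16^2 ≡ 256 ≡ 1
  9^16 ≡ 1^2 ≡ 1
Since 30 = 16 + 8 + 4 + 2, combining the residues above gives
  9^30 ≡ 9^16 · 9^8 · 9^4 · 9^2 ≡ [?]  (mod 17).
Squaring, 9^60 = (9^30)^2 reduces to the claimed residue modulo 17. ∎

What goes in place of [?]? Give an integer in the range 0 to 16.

9^16 · 9^8 · 9^4 · 9^2 ≡ 1 · 1 · 16 · 13 = 208.
208 mod 17 = 4, so 9^30 ≡ 4 (mod 17).

4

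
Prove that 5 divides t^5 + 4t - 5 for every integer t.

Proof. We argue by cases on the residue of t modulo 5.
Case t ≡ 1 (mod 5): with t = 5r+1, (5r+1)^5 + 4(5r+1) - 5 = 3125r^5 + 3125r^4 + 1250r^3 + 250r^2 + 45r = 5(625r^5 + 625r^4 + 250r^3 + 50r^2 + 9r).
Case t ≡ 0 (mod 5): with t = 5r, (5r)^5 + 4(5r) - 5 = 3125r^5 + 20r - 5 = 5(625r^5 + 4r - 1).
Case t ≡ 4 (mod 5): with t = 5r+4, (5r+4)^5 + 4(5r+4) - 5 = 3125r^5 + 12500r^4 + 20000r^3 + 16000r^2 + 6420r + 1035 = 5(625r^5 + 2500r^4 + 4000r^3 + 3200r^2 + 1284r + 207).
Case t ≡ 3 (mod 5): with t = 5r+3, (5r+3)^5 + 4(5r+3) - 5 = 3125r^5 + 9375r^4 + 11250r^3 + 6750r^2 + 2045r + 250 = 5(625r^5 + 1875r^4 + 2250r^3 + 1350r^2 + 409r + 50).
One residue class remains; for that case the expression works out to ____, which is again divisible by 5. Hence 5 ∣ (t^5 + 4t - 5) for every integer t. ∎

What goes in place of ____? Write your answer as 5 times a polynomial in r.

Only t ≡ 2 (mod 5) is unaccounted for. Put t = 5r+2:
(5r+2)^5 + 4(5r+2) - 5 expands to 3125r^5 + 6250r^4 + 5000r^3 + 2000r^2 + 420r + 35,
and factoring out 5 leaves 5(625r^5 + 1250r^4 + 1000r^3 + 400r^2 + 84r + 7).

5(625r^5 + 1250r^4 + 1000r^3 + 400r^2 + 84r + 7)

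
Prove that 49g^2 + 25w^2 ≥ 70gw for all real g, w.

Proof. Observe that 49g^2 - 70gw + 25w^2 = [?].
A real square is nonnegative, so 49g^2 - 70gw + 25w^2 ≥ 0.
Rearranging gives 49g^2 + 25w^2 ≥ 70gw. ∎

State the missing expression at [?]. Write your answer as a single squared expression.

49g^2 - 70gw + 25w^2 is a perfect-square trinomial: the outer terms are (7g)^2 and (5w)^2, and the cross term is -2·7g·5w.
So 49g^2 - 70gw + 25w^2 = (7g - 5w)^2 ≥ 0.

(7g - 5w)^2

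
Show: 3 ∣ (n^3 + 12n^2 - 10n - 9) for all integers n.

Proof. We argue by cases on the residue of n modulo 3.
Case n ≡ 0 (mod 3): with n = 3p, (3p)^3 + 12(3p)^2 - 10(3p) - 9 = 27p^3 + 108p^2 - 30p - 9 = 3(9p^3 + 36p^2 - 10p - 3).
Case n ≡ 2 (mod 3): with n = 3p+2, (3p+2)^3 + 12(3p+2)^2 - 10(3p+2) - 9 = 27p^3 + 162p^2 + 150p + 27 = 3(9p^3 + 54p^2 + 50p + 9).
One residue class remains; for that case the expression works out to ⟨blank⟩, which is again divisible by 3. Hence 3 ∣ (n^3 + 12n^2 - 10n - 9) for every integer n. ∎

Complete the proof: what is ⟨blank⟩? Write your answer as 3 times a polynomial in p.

Only n ≡ 1 (mod 3) is unaccounted for. Put n = 3p+1:
(3p+1)^3 + 12(3p+1)^2 - 10(3p+1) - 9 expands to 27p^3 + 135p^2 + 51p - 6,
and factoring out 3 leaves 3(9p^3 + 45p^2 + 17p - 2).

3(9p^3 + 45p^2 + 17p - 2)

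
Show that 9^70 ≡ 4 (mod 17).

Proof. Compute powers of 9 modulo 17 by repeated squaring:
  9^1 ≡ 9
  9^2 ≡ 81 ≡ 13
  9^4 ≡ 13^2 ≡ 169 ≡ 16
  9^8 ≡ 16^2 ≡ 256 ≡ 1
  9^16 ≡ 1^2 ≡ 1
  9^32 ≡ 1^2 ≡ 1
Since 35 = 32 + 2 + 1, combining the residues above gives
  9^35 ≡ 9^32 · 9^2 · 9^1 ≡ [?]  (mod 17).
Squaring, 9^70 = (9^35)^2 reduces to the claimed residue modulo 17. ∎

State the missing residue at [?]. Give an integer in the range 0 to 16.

Multiply the listed residues: 1 · 13 · 9 = 13 → 117.
Reducing modulo 17: 117 = 6·17 + 15, so 9^35 ≡ 15.

15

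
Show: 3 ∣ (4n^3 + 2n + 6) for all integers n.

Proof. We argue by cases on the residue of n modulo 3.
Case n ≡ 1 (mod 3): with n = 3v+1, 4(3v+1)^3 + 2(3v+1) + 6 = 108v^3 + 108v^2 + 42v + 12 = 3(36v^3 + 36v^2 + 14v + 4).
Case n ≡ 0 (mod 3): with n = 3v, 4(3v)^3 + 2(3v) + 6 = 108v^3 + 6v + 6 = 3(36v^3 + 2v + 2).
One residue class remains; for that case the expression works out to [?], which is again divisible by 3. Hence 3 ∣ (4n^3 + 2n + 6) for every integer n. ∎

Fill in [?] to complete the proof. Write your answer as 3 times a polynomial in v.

3(36v^3 + 72v^2 + 50v + 14)

Only n ≡ 2 (mod 3) is unaccounted for. Put n = 3v+2:
4(3v+2)^3 + 2(3v+2) + 6 expands to 108v^3 + 216v^2 + 150v + 42,
and factoring out 3 leaves 3(36v^3 + 72v^2 + 50v + 14).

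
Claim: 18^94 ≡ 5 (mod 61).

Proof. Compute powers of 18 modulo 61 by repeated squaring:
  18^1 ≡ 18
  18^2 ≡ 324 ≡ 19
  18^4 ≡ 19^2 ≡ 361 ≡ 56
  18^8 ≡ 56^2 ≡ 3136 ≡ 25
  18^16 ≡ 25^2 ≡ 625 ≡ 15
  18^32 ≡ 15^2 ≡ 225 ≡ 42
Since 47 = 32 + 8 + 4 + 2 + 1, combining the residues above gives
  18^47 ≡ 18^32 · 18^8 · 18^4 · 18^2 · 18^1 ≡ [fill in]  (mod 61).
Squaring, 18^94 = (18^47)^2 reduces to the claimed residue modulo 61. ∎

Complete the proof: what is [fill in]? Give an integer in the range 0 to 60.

Multiply the listed residues: 42 · 25 · 56 · 19 · 18 = 1050 → 58800 → 1117200 → 20109600.
Reducing modulo 61: 20109600 = 329665·61 + 35, so 18^47 ≡ 35.

35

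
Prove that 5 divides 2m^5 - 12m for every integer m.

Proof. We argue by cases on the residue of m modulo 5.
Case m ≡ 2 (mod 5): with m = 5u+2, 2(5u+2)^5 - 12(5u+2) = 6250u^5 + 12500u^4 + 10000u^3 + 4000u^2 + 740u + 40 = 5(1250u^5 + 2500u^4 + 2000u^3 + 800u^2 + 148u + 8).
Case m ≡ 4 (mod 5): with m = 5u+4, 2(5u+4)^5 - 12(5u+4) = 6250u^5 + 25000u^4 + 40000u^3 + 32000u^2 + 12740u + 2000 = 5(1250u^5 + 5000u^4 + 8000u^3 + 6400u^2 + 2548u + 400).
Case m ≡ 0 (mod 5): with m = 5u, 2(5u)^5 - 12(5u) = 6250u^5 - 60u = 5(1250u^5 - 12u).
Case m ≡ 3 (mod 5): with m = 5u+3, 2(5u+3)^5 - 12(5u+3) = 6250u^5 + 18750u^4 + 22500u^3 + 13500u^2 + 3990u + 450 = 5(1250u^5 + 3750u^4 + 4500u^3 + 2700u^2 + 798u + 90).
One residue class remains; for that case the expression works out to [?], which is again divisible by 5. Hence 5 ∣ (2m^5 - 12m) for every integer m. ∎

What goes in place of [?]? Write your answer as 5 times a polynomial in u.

Only m ≡ 1 (mod 5) is unaccounted for. Put m = 5u+1:
2(5u+1)^5 - 12(5u+1) expands to 6250u^5 + 6250u^4 + 2500u^3 + 500u^2 - 10u - 10,
and factoring out 5 leaves 5(1250u^5 + 1250u^4 + 500u^3 + 100u^2 - 2u - 2).

5(1250u^5 + 1250u^4 + 500u^3 + 100u^2 - 2u - 2)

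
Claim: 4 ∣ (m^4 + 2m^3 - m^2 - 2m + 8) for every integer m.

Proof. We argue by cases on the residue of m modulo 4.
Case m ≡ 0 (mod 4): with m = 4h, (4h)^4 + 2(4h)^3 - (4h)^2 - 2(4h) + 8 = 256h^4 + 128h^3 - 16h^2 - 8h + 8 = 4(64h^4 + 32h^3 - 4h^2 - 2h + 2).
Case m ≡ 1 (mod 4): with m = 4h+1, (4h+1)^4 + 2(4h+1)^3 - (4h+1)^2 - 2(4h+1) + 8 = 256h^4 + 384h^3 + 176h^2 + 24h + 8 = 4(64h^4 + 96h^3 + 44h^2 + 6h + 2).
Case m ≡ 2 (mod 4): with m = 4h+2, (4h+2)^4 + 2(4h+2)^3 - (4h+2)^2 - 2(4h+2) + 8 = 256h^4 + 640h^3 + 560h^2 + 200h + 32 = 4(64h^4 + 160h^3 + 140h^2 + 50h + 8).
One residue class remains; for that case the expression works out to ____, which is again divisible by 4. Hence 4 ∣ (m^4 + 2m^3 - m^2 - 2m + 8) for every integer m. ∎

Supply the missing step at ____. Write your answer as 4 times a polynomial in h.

The residues treated are {0, 1, 2}, so the missing case is m ≡ 3 (mod 4); write m = 4h+3.
Then (4h+3)^4 + 2(4h+3)^3 - (4h+3)^2 - 2(4h+3) + 8 = 256h^4 + 896h^3 + 1136h^2 + 616h + 128 = 4(64h^4 + 224h^3 + 284h^2 + 154h + 32).

4(64h^4 + 224h^3 + 284h^2 + 154h + 32)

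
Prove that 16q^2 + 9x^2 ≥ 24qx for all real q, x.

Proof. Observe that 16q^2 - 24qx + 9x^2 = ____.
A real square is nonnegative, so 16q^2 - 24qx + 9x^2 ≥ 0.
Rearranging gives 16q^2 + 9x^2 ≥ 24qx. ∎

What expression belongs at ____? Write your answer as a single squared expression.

The leading and trailing coefficients are 4^2 and 3^2, and 24 = 2·4·3, so the trinomial is (4q - 3x)^2.
Hence 16q^2 - 24qx + 9x^2 ≥ 0.

(4q - 3x)^2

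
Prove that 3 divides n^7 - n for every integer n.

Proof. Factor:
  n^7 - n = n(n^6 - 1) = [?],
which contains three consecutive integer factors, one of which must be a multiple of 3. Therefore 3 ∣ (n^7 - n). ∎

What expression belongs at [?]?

(n - 1)n(n + 1)(n^4 + n^2 + 1)

n^6 - 1 = (n^2 - 1)(n^4 + n^2 + 1), and n^2 - 1 = (n-1)(n+1).
So n(n^6 - 1) = (n - 1)n(n + 1)(n^4 + n^2 + 1).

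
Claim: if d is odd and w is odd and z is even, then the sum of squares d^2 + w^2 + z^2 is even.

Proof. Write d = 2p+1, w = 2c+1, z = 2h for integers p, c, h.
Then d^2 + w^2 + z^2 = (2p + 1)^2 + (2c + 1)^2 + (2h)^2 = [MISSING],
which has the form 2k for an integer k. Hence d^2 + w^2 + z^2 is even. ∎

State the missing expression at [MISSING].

2(2c^2 + 2c + 2h^2 + 2p^2 + 2p + 1)

Expanding: (2p + 1)^2 + (2c + 1)^2 + (2h)^2 = 4c^2 + 4c + 4h^2 + 4p^2 + 4p + 2.
Every term is even; pulling out the factor of 2 gives 2(2c^2 + 2c + 2h^2 + 2p^2 + 2p + 1).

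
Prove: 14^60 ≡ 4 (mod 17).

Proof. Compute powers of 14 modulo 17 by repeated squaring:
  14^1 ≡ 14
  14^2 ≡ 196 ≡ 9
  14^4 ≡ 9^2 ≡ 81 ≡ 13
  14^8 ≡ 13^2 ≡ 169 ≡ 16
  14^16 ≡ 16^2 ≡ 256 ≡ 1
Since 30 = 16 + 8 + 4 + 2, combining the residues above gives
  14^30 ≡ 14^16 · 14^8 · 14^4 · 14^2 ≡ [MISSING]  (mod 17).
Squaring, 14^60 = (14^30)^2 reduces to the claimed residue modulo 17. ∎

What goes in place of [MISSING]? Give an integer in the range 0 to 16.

2

Multiply the listed residues: 1 · 16 · 13 · 9 = 16 → 208 → 1872.
Reducing modulo 17: 1872 = 110·17 + 2, so 14^30 ≡ 2.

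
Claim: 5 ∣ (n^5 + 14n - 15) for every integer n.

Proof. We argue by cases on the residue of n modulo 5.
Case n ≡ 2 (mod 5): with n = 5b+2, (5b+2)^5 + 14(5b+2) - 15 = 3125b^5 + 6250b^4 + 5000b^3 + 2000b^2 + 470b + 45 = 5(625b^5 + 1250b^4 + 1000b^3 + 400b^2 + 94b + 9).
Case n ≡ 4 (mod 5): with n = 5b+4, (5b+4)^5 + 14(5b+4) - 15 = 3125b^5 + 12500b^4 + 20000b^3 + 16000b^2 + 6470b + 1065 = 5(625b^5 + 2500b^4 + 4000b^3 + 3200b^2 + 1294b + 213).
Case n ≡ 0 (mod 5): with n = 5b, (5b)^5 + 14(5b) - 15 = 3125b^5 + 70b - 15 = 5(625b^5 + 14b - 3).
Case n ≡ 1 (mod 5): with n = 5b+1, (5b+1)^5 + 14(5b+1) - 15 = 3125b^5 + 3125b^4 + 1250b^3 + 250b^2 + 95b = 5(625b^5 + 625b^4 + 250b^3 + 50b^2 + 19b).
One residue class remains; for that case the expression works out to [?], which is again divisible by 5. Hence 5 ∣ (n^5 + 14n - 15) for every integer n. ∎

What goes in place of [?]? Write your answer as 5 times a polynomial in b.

5(625b^5 + 1875b^4 + 2250b^3 + 1350b^2 + 419b + 54)

The residues treated are {2, 4, 0, 1}, so the missing case is n ≡ 3 (mod 5); write n = 5b+3.
Then (5b+3)^5 + 14(5b+3) - 15 = 3125b^5 + 9375b^4 + 11250b^3 + 6750b^2 + 2095b + 270 = 5(625b^5 + 1875b^4 + 2250b^3 + 1350b^2 + 419b + 54).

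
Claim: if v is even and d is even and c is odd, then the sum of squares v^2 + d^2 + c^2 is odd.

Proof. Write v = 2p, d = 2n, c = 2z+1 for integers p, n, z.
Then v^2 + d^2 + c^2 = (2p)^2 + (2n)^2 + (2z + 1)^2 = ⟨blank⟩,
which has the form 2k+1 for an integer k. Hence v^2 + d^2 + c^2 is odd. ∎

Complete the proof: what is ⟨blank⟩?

(2p)^2 + (2n)^2 + (2z + 1)^2 = 4n^2 + 4p^2 + 4z^2 + 4z + 1
= 2(2n^2 + 2p^2 + 2z^2 + 2z) + 1.
Since 2n^2 + 2p^2 + 2z^2 + 2z is an integer, the sum of squares is of the form 2k+1 for an integer k.

2(2n^2 + 2p^2 + 2z^2 + 2z) + 1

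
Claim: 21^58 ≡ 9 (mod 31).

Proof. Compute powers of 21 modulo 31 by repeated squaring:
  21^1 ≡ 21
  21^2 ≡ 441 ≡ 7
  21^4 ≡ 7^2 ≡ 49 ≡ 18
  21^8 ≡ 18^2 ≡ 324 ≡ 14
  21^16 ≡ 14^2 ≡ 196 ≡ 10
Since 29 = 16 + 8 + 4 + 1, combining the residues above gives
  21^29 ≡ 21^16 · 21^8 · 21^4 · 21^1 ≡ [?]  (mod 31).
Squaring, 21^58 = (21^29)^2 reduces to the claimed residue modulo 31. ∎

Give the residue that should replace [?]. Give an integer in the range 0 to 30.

3

Multiply the listed residues: 10 · 14 · 18 · 21 = 140 → 2520 → 52920.
Reducing modulo 31: 52920 = 1707·31 + 3, so 21^29 ≡ 3.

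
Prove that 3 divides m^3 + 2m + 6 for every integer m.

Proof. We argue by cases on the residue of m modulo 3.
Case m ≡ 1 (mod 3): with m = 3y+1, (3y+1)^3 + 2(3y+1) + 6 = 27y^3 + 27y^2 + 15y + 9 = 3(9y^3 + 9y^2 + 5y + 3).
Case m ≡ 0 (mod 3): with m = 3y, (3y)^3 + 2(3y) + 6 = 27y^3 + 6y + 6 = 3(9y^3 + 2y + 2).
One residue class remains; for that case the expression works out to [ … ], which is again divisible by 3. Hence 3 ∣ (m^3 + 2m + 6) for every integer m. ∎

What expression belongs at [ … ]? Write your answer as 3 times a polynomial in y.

3(9y^3 + 18y^2 + 14y + 6)

Only m ≡ 2 (mod 3) is unaccounted for. Put m = 3y+2:
(3y+2)^3 + 2(3y+2) + 6 expands to 27y^3 + 54y^2 + 42y + 18,
and factoring out 3 leaves 3(9y^3 + 18y^2 + 14y + 6).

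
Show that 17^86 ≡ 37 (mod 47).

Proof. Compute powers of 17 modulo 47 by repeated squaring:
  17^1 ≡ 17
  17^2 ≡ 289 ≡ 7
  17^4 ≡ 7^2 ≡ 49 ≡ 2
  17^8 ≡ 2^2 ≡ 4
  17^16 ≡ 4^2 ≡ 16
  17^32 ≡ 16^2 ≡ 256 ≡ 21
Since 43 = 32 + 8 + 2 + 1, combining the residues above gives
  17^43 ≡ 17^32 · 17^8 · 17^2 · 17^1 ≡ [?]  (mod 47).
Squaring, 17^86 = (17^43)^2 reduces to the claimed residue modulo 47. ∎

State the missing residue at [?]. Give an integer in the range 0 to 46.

17^32 · 17^8 · 17^2 · 17^1 ≡ 21 · 4 · 7 · 17 = 9996.
9996 mod 47 = 32, so 17^43 ≡ 32 (mod 47).

32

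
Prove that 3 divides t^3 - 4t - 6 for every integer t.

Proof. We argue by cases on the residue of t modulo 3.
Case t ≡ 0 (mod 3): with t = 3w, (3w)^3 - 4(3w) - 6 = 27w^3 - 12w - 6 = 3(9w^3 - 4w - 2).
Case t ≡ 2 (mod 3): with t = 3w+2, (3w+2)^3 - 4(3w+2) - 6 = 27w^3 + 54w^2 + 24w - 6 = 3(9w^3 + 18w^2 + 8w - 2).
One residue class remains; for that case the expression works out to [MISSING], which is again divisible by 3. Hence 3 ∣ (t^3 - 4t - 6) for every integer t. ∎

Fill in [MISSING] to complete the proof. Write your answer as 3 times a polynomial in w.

3(9w^3 + 9w^2 - w - 3)

The residues treated are {0, 2}, so the missing case is t ≡ 1 (mod 3); write t = 3w+1.
Then (3w+1)^3 - 4(3w+1) - 6 = 27w^3 + 27w^2 - 3w - 9 = 3(9w^3 + 9w^2 - w - 3).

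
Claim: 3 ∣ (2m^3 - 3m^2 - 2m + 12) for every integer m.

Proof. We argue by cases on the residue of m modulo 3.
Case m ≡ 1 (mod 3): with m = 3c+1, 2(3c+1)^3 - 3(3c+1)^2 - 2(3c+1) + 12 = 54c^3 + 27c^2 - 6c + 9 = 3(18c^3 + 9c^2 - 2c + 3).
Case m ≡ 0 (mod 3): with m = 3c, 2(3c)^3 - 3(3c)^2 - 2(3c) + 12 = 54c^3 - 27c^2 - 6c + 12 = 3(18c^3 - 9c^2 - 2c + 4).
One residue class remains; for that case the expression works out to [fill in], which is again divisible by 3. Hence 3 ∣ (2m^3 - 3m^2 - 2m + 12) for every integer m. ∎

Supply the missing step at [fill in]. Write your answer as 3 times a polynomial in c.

3(18c^3 + 27c^2 + 10c + 4)

Only m ≡ 2 (mod 3) is unaccounted for. Put m = 3c+2:
2(3c+2)^3 - 3(3c+2)^2 - 2(3c+2) + 12 expands to 54c^3 + 81c^2 + 30c + 12,
and factoring out 3 leaves 3(18c^3 + 27c^2 + 10c + 4).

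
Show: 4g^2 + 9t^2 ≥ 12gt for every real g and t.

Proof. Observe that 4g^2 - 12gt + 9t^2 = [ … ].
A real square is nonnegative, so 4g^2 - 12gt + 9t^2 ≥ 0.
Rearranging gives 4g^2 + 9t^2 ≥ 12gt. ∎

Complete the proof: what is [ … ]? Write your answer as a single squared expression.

(2g - 3t)^2

4g^2 - 12gt + 9t^2 is a perfect-square trinomial: the outer terms are (2g)^2 and (3t)^2, and the cross term is -2·2g·3t.
So 4g^2 - 12gt + 9t^2 = (2g - 3t)^2 ≥ 0.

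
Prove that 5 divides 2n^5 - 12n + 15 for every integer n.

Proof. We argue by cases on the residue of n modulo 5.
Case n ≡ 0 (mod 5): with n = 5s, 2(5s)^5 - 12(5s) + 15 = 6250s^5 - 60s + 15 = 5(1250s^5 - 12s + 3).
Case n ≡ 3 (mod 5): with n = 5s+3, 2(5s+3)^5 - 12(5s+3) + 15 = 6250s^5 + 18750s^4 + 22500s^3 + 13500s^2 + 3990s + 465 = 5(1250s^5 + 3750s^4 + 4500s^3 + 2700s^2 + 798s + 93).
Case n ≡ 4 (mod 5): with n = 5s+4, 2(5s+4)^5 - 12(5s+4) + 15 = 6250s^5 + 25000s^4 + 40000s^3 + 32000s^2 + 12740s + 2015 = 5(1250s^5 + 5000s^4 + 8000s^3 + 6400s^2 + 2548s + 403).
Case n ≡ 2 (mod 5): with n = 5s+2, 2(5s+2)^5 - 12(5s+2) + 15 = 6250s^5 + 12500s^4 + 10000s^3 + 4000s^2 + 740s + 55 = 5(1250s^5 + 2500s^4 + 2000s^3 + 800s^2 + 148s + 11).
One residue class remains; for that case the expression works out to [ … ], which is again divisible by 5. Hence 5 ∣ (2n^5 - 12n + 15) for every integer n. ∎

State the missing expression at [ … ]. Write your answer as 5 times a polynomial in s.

5(1250s^5 + 1250s^4 + 500s^3 + 100s^2 - 2s + 1)

The residues treated are {0, 3, 4, 2}, so the missing case is n ≡ 1 (mod 5); write n = 5s+1.
Then 2(5s+1)^5 - 12(5s+1) + 15 = 6250s^5 + 6250s^4 + 2500s^3 + 500s^2 - 10s + 5 = 5(1250s^5 + 1250s^4 + 500s^3 + 100s^2 - 2s + 1).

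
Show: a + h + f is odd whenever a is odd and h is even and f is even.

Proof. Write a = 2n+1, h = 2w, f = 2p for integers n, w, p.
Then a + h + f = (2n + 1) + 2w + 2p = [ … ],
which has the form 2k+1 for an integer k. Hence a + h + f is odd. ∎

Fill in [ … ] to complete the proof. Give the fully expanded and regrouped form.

(2n + 1) + 2w + 2p = 2n + 2p + 2w + 1
= 2(n + p + w) + 1.
Since n + p + w is an integer, the sum is of the form 2k+1 for an integer k.

2(n + p + w) + 1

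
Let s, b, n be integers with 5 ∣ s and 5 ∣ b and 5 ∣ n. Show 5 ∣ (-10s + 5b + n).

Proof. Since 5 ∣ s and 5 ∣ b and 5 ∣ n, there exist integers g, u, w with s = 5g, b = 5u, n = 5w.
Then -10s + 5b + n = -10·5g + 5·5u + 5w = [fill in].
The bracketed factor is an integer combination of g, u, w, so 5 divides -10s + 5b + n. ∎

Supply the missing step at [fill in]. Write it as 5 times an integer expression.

5(-10g + 5u + w)

Pull the common 5 out of every term: -10·5g + 5·5u + 5w = 5(-10g + 5u + w).
-10g + 5u + w is an integer, which exhibits the divisibility.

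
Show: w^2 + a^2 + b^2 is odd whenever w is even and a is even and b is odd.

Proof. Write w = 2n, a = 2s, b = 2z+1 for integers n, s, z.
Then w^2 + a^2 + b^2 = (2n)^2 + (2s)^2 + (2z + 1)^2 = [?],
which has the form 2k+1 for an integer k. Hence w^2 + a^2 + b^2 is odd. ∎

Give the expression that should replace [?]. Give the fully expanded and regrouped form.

(2n)^2 + (2s)^2 + (2z + 1)^2 = 4n^2 + 4s^2 + 4z^2 + 4z + 1
= 2(2n^2 + 2s^2 + 2z^2 + 2z) + 1.
Since 2n^2 + 2s^2 + 2z^2 + 2z is an integer, the sum of squares is of the form 2k+1 for an integer k.

2(2n^2 + 2s^2 + 2z^2 + 2z) + 1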